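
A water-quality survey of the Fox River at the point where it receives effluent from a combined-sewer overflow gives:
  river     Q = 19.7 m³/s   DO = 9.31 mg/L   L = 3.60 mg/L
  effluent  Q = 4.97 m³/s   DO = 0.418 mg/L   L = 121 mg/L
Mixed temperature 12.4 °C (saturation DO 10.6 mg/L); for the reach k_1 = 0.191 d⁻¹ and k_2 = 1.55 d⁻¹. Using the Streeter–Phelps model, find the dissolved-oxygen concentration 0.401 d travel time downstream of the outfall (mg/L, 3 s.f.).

DO ≈ 7.45 mg/L

Mixed DO = (19.7×9.31 + 4.97×0.418)/(19.7+4.97) = 185.5/24.67 = 7.519 mg/L.
Mixed L₀ = (19.7×3.60 + 4.97×121)/(24.67) = 672.3/24.67 = 27.25 mg/L.
Initial deficit D₀ = C_s − DO₀ = 10.6 − 7.519 = 3.081 mg/L.
D(0.401) = [0.191×27.25/(1.55−0.191)](e^(−0.191×0.401) − e^(−1.55×0.401)) + 3.081 e^(−1.55×0.401)
= 3.830 × (0.9263 − 0.5371) + 3.081 × 0.5371 = 3.146 mg/L.
DO = 10.6 − 3.146 = 7.454 mg/L.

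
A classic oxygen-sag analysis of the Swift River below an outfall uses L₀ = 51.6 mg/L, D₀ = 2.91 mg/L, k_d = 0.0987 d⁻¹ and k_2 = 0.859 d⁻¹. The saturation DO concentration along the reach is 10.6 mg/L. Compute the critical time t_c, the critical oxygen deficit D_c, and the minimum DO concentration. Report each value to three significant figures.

t_c = [1/(k_2−k_d)] ln[(k_2/k_d)(1 − D₀(k_2−k_d)/(k_d L₀))]
= [1/(0.859−0.0987)] ln[(0.859/0.0987)(1 − 2.91×0.7603/(0.0987×51.6))]
= (1/0.7603) ln[8.703 × 0.5656] = 1.315 × ln(4.922) = 1.315 × 1.594 = 2.096 d.
L(t_c) = L₀ e^(−k_d t_c) = 51.6 × 0.8131 = 41.96 mg/L, and at the critical point k_2 D_c = k_d L, so D_c = (0.0987/0.859) × 41.96 = 4.821 mg/L.
Minimum DO = C_s − D_c = 10.6 − 4.821 = 5.779 mg/L.

t_c ≈ 2.10 d; D_c ≈ 4.82 mg/L; min DO ≈ 5.78 mg/L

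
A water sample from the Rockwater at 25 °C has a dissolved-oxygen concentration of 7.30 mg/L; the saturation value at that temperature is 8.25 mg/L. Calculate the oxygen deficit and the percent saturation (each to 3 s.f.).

D ≈ 0.950 mg/L; 88.5 % saturation

D = C_s − C = 8.25 − 7.30 = 0.950 mg/L.
% saturation = 7.30/8.25 × 100 = 88.5 %.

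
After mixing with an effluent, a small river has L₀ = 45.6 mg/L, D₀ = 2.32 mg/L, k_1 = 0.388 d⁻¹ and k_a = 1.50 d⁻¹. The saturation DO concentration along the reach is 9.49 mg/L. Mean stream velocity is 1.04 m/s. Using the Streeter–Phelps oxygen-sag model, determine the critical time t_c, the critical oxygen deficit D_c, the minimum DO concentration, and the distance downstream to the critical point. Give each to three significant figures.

t_c = [1/(k_a−k_1)] ln[(k_a/k_1)(1 − D₀(k_a−k_1)/(k_1 L₀))]
= [1/(1.50−0.388)] ln[(1.50/0.388)(1 − 2.32×1.112/(0.388×45.6))]
= (1/1.112) ln[3.866 × 0.8542] = 0.8993 × ln(3.302) = 0.8993 × 1.195 = 1.074 d.
L(t_c) = L₀ e^(−k_1 t_c) = 45.6 × 0.6591 = 30.06 mg/L, and at the critical point k_a D_c = k_1 L, so D_c = (0.388/1.50) × 30.06 = 7.775 mg/L.
Minimum DO = C_s − D_c = 9.49 − 7.775 = 1.715 mg/L.
x_c = v t_c = 1.04 m/s × 1.074 d × 86400 s/d = 96530 m ≈ 96.5 km.

t_c ≈ 1.07 d; D_c ≈ 7.77 mg/L; min DO ≈ 1.72 mg/L; x_c ≈ 96.5 km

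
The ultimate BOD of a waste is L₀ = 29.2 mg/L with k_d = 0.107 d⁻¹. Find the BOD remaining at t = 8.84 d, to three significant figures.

L ≈ 11.3 mg/L

L_t = L₀ e^(−k_d t) = 29.2 × e^(−0.107×8.84) = 29.2 × 0.3883 = 11.34 mg/L.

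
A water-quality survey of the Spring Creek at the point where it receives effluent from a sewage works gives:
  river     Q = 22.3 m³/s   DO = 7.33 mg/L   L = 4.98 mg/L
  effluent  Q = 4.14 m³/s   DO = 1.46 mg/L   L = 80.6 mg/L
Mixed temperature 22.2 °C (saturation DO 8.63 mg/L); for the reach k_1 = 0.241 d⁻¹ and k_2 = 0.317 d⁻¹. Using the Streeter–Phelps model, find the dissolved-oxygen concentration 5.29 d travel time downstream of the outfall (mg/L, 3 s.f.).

DO ≈ 3.28 mg/L

Mixed DO = (22.3×7.33 + 4.14×1.46)/(22.3+4.14) = 169.5/26.44 = 6.411 mg/L.
Mixed L₀ = (22.3×4.98 + 4.14×80.6)/(26.44) = 444.7/26.44 = 16.82 mg/L.
Initial deficit D₀ = C_s − DO₀ = 8.63 − 6.411 = 2.219 mg/L.
D(5.29) = [0.241×16.82/(0.317−0.241)](e^(−0.241×5.29) − e^(−0.317×5.29)) + 2.219 e^(−0.317×5.29)
= 53.34 × (0.2795 − 0.1869) + 2.219 × 0.1869 = 5.350 mg/L.
DO = 8.63 − 5.350 = 3.280 mg/L.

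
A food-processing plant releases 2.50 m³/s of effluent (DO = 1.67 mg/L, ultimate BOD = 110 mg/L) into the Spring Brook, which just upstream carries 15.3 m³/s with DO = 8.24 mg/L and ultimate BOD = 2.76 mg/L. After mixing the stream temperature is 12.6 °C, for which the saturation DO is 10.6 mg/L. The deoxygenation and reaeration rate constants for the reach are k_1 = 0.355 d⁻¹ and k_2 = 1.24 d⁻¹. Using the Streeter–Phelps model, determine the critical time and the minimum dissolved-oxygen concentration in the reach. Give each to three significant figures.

Mixed DO = (15.3×8.24 + 2.50×1.67)/(15.3+2.50) = 130.2/17.80 = 7.317 mg/L.
Mixed L₀ = (15.3×2.76 + 2.50×110)/(17.80) = 317.2/17.80 = 17.82 mg/L.
Initial deficit D₀ = C_s − DO₀ = 10.6 − 7.317 = 3.283 mg/L.
t_c = (1/0.8850) ln[(1.24/0.355)(1 − 3.283×0.8850/(0.355×17.82))] = 1.130 × ln(1.889) = 0.7187 d.
D_c = (0.355/1.24) × 17.82 × e^(−0.355×0.7187) = 0.2863 × 17.82 × 0.7748 = 3.953 mg/L.
Minimum DO = 10.6 − 3.953 = 6.647 mg/L.

t_c ≈ 0.719 d; minimum DO ≈ 6.65 mg/L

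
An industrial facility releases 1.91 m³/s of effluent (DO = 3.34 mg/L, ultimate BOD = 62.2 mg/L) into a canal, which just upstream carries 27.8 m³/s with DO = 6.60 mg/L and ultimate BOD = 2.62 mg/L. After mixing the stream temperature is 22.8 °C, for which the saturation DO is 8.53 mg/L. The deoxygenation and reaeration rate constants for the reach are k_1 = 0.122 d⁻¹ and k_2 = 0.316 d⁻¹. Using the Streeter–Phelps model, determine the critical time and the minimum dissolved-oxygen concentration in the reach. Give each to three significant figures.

t_c ≈ 1.04 d; minimum DO ≈ 6.34 mg/L

Mixed DO = (27.8×6.60 + 1.91×3.34)/(27.8+1.91) = 189.9/29.71 = 6.390 mg/L.
Mixed L₀ = (27.8×2.62 + 1.91×62.2)/(29.71) = 191.6/29.71 = 6.450 mg/L.
Initial deficit D₀ = C_s − DO₀ = 8.53 − 6.390 = 2.140 mg/L.
t_c = (1/0.1940) ln[(0.316/0.122)(1 − 2.140×0.1940/(0.122×6.450))] = 5.155 × ln(1.224) = 1.042 d.
D_c = (0.122/0.316) × 6.450 × e^(−0.122×1.042) = 0.3861 × 6.450 × 0.8807 = 2.193 mg/L.
Minimum DO = 8.53 − 2.193 = 6.337 mg/L.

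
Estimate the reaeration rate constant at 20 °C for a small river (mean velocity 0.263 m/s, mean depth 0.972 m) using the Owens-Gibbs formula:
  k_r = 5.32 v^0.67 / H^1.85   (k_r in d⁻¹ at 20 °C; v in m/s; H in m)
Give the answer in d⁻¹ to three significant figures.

k_r = 5.32 × 0.263^0.67 / 0.972^1.85 = 5.32 × 0.4087 / 0.9488 = 2.291 d⁻¹.

k_r ≈ 2.29 d⁻¹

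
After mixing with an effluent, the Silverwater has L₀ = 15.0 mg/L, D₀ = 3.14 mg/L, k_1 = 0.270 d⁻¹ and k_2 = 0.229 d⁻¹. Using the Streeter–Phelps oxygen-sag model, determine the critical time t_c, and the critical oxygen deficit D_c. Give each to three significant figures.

t_c ≈ 3.25 d; D_c ≈ 7.35 mg/L

t_c = [1/(k_2−k_1)] ln[(k_2/k_1)(1 − D₀(k_2−k_1)/(k_1 L₀))]
= [1/(0.229−0.270)] ln[(0.229/0.270)(1 − 3.14×-0.04100/(0.270×15.0))]
= (1/-0.04100) ln[0.8481 × 1.032] = -24.39 × ln(0.8751) = -24.39 × -0.1334 = 3.254 d.
L(t_c) = L₀ e^(−k_1 t_c) = 15.0 × 0.4154 = 6.231 mg/L, and at the critical point k_2 D_c = k_1 L, so D_c = (0.270/0.229) × 6.231 = 7.346 mg/L.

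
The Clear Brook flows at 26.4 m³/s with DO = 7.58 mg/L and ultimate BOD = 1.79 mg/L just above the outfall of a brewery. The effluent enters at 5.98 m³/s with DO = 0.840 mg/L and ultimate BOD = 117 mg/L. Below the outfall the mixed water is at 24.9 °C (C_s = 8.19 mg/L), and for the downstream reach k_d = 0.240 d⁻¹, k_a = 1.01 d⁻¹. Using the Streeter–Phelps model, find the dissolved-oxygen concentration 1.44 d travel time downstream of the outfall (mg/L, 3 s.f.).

Mixed DO = (26.4×7.58 + 5.98×0.840)/(26.4+5.98) = 205.1/32.38 = 6.335 mg/L.
Mixed L₀ = (26.4×1.79 + 5.98×117)/(32.38) = 746.9/32.38 = 23.07 mg/L.
Initial deficit D₀ = C_s − DO₀ = 8.19 − 6.335 = 1.855 mg/L.
D(1.44) = [0.240×23.07/(1.01−0.240)](e^(−0.240×1.44) − e^(−1.01×1.44)) + 1.855 e^(−1.01×1.44)
= 7.190 × (0.7078 − 0.2335) + 1.855 × 0.2335 = 3.843 mg/L.
DO = 8.19 − 3.843 = 4.347 mg/L.

DO ≈ 4.35 mg/L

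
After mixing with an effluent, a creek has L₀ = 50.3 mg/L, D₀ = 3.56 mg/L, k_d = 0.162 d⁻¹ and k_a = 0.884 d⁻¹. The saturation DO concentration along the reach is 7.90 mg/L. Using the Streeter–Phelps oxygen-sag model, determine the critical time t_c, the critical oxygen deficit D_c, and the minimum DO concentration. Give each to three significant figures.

With k_a/k_d = 5.457 and 1 − D₀(k_a−k_d)/(k_d L₀) = 0.6846,
t_c = ln(5.457 × 0.6846) / (0.884 − 0.162) = ln(3.736) / 0.7220 = 1.318/0.7220 = 1.825 d.
D_c = (k_d/k_a) L₀ e^(−k_d t_c) = (0.162/0.884) × 50.3 × e^(−0.162×1.825) = 0.1833 × 50.3 × 0.7440 = 6.858 mg/L.
Minimum DO = C_s − D_c = 7.90 − 6.858 = 1.042 mg/L.

t_c ≈ 1.83 d; D_c ≈ 6.86 mg/L; min DO ≈ 1.04 mg/L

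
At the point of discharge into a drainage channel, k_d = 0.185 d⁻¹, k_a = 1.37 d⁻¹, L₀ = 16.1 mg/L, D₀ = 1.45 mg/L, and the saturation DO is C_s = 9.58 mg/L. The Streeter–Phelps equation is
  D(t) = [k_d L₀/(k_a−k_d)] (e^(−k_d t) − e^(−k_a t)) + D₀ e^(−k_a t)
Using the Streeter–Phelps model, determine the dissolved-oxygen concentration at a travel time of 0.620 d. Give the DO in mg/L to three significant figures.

DO ≈ 7.79 mg/L

k_d L₀/(k_a−k_d) = 0.185×16.1/(1.37−0.185) = 2.979/1.185 = 2.514 mg/L.
e^(−k_d t) = e^(−0.185×0.6200) = 0.8916; e^(−k_a t) = e^(−1.37×0.6200) = 0.4277.
D = 2.514 × (0.8916 − 0.4277) + 1.45 × 0.4277 = 1.166 + 0.6201 = 1.786 mg/L.
DO = C_s − D = 9.58 − 1.786 = 7.794 mg/L.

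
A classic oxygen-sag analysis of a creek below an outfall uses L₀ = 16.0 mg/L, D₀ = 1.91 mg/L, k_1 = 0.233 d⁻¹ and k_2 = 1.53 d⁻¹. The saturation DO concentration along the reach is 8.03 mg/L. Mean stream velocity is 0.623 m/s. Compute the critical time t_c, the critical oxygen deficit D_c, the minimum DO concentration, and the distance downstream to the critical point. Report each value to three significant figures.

t_c ≈ 0.609 d; D_c ≈ 2.11 mg/L; min DO ≈ 5.92 mg/L; x_c ≈ 32.8 km

With k_2/k_1 = 6.567 and 1 − D₀(k_2−k_1)/(k_1 L₀) = 0.3355,
t_c = ln(6.567 × 0.3355) / (1.53 − 0.233) = ln(2.203) / 1.297 = 0.7898/1.297 = 0.6090 d.
L(t_c) = L₀ e^(−k_1 t_c) = 16.0 × 0.8677 = 13.88 mg/L, and at the critical point k_2 D_c = k_1 L, so D_c = (0.233/1.53) × 13.88 = 2.114 mg/L.
Minimum DO = C_s − D_c = 8.03 − 2.114 = 5.916 mg/L.
x_c = v t_c = 0.623 m/s × 0.6090 d × 86400 s/d = 32780 m ≈ 32.8 km.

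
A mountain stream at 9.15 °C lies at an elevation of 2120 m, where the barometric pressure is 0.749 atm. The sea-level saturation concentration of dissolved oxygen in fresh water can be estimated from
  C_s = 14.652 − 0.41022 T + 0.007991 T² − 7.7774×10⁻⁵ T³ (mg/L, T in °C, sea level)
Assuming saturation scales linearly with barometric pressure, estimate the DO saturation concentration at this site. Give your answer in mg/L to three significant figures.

C_s ≈ 8.62 mg/L

At sea level: C_s = 14.652 − 0.41022×9.15 + 0.007991×9.15² − 7.7774×10⁻⁵×9.15³ = 11.51 mg/L.
Pressure correction: C_s' = 11.51 × 0.749 = 8.619 mg/L.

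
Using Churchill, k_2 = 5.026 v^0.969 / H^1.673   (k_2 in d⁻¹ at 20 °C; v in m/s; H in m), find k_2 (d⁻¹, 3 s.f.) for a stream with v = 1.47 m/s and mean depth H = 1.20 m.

k_2 ≈ 5.38 d⁻¹

k_2 = 5.026 × 1.47^0.969 / 1.20^1.673 = 5.026 × 1.453 / 1.357 = 5.381 d⁻¹.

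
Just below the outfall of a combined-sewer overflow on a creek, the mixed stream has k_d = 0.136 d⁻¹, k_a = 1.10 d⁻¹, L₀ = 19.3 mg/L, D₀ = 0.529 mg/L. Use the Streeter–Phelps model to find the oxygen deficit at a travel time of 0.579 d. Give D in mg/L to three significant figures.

k_d L₀/(k_a−k_d) = 0.136×19.3/(1.10−0.136) = 2.625/0.9640 = 2.723 mg/L.
e^(−k_d t) = e^(−0.136×0.5790) = 0.9243; e^(−k_a t) = e^(−1.10×0.5790) = 0.5289.
D = 2.723 × (0.9243 − 0.5289) + 0.529 × 0.5289 = 1.076 + 0.2798 = 1.356 mg/L.

D ≈ 1.36 mg/L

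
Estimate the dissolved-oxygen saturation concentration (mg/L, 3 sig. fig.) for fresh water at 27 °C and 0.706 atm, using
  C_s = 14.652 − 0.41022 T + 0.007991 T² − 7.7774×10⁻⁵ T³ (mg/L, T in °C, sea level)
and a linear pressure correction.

At sea level: C_s = 14.652 − 0.41022×27 + 0.007991×27² − 7.7774×10⁻⁵×27³ = 7.871 mg/L.
Pressure correction: C_s' = 7.871 × 0.706 = 5.557 mg/L.

C_s ≈ 5.56 mg/L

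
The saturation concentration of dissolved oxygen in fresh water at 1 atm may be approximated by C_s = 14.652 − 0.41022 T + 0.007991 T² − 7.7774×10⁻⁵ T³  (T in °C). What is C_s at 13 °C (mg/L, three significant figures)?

C_s = 14.652 − 0.41022×13 + 0.007991×13² − 7.7774×10⁻⁵×13³ = 10.50 mg/L.

C_s ≈ 10.5 mg/L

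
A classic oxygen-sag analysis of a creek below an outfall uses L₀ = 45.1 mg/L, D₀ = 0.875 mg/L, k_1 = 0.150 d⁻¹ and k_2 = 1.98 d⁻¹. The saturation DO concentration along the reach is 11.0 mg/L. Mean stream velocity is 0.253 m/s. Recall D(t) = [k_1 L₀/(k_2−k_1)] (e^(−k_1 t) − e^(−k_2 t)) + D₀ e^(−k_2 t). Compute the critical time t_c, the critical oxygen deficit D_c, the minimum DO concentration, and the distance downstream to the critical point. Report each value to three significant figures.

t_c ≈ 1.26 d; D_c ≈ 2.83 mg/L; min DO ≈ 8.17 mg/L; x_c ≈ 27.6 km

With k_2/k_1 = 13.20 and 1 − D₀(k_2−k_1)/(k_1 L₀) = 0.7633,
t_c = ln(13.20 × 0.7633) / (1.98 − 0.150) = ln(10.08) / 1.830 = 2.310/1.830 = 1.262 d.
D_c = (k_1/k_2) L₀ e^(−k_1 t_c) = (0.150/1.98) × 45.1 × e^(−0.150×1.262) = 0.07576 × 45.1 × 0.8275 = 2.827 mg/L.
Minimum DO = C_s − D_c = 11.0 − 2.827 = 8.173 mg/L.
x_c = v t_c = 0.253 m/s × 1.262 d × 86400 s/d = 27590 m ≈ 27.6 km.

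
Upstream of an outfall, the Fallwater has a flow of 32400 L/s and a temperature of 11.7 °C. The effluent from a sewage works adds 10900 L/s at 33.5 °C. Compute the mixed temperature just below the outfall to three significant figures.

17.2 °C

Flow-weighted mixing: C = (Q_r C_r + Q_w C_w)/(Q_r + Q_w)
= (32400×11.7 + 10900×33.5)/(32400 + 10900) = 744200/43300 = 17.19 °C.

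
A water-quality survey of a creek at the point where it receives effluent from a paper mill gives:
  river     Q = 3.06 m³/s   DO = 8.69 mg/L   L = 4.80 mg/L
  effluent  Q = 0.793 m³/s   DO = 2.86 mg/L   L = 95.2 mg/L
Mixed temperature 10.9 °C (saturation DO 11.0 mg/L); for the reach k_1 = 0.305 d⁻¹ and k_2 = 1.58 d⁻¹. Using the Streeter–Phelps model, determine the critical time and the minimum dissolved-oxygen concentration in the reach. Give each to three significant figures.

Mixed DO = (3.06×8.69 + 0.793×2.86)/(3.06+0.793) = 28.86/3.853 = 7.490 mg/L.
Mixed L₀ = (3.06×4.80 + 0.793×95.2)/(3.853) = 90.18/3.853 = 23.41 mg/L.
Initial deficit D₀ = C_s − DO₀ = 11.0 − 7.490 = 3.510 mg/L.
t_c = (1/1.275) ln[(1.58/0.305)(1 − 3.510×1.275/(0.305×23.41))] = 0.7843 × ln(1.933) = 0.5169 d.
D_c = (0.305/1.58) × 23.41 × e^(−0.305×0.5169) = 0.1930 × 23.41 × 0.8542 = 3.859 mg/L.
Minimum DO = 11.0 − 3.859 = 7.141 mg/L.

t_c ≈ 0.517 d; minimum DO ≈ 7.14 mg/L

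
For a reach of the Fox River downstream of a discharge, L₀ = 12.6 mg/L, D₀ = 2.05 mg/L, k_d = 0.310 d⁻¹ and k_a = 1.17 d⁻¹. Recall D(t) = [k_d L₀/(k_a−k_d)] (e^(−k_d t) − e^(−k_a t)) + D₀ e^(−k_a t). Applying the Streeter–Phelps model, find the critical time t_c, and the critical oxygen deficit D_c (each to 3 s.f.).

t_c = [1/(k_a−k_d)] ln[(k_a/k_d)(1 − D₀(k_a−k_d)/(k_d L₀))]
= [1/(1.17−0.310)] ln[(1.17/0.310)(1 − 2.05×0.8600/(0.310×12.6))]
= (1/0.8600) ln[3.774 × 0.5486] = 1.163 × ln(2.071) = 1.163 × 0.7279 = 0.8464 d.
L(t_c) = L₀ e^(−k_d t_c) = 12.6 × 0.7692 = 9.692 mg/L, and at the critical point k_a D_c = k_d L, so D_c = (0.310/1.17) × 9.692 = 2.568 mg/L.

t_c ≈ 0.846 d; D_c ≈ 2.57 mg/L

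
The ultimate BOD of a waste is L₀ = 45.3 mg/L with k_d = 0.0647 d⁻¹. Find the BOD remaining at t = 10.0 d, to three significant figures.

L_t = L₀ e^(−k_d t) = 45.3 × e^(−0.0647×10.0) = 45.3 × 0.5236 = 23.72 mg/L.

L ≈ 23.7 mg/L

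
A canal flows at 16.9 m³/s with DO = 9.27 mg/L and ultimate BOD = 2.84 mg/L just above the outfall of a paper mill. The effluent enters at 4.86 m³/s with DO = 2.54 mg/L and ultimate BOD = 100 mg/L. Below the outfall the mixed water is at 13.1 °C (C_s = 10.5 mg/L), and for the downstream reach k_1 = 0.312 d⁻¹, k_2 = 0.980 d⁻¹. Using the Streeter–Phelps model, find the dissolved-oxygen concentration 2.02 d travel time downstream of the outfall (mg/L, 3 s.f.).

Mixed DO = (16.9×9.27 + 4.86×2.54)/(16.9+4.86) = 169.0/21.76 = 7.767 mg/L.
Mixed L₀ = (16.9×2.84 + 4.86×100)/(21.76) = 534.0/21.76 = 24.54 mg/L.
Initial deficit D₀ = C_s − DO₀ = 10.5 − 7.767 = 2.733 mg/L.
D(2.02) = [0.312×24.54/(0.980−0.312)](e^(−0.312×2.02) − e^(−0.980×2.02)) + 2.733 e^(−0.980×2.02)
= 11.46 × (0.5325 − 0.1381) + 2.733 × 0.1381 = 4.897 mg/L.
DO = 10.5 − 4.897 = 5.603 mg/L.

DO ≈ 5.60 mg/L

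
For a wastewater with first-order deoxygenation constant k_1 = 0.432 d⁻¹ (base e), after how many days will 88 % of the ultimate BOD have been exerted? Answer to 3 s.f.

t ≈ 4.91 d

y/L₀ = 1 − e^(−k_1 t) = 0.88 ⇒ e^(−k_1 t) = 0.120
t = −ln(0.120) / 0.432 = 2.120 / 0.432 = 4.908 d.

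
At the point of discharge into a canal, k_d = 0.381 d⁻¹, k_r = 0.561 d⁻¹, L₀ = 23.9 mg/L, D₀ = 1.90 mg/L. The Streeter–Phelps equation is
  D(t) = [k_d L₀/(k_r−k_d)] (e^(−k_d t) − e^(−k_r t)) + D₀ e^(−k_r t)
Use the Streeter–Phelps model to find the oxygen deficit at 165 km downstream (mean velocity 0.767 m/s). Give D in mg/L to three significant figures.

D ≈ 7.55 mg/L

Travel time t = x/v = 165 km / (0.767 m/s) = 165000 m / 0.767 m/s = 215100 s = 2.490 d.
k_d L₀/(k_r−k_d) = 0.381×23.9/(0.561−0.381) = 9.106/0.1800 = 50.59 mg/L.
e^(−k_d t) = e^(−0.381×2.490) = 0.3873; e^(−k_r t) = e^(−0.561×2.490) = 0.2474.
D = 50.59 × (0.3873 − 0.2474) + 1.90 × 0.2474 = 7.077 + 0.4700 = 7.547 mg/L.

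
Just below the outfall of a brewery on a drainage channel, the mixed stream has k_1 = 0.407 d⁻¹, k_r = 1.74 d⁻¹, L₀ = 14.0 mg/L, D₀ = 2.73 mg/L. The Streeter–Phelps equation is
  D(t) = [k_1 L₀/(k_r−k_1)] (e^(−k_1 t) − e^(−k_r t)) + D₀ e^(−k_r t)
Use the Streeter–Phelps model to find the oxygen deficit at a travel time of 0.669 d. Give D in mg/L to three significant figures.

k_1 L₀/(k_r−k_1) = 0.407×14.0/(1.74−0.407) = 5.698/1.333 = 4.275 mg/L.
e^(−k_1 t) = e^(−0.407×0.6690) = 0.7616; e^(−k_r t) = e^(−1.74×0.6690) = 0.3122.
D = 4.275 × (0.7616 − 0.3122) + 2.73 × 0.3122 = 1.921 + 0.8523 = 2.773 mg/L.

D ≈ 2.77 mg/L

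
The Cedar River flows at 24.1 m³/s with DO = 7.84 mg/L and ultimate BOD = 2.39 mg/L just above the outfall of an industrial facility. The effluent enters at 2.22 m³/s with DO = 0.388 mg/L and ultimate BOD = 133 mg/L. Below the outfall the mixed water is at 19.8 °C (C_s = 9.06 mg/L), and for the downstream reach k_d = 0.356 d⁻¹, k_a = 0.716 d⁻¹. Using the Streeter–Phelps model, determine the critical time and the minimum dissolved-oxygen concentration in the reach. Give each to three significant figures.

t_c ≈ 1.52 d; minimum DO ≈ 5.19 mg/L

Mixed DO = (24.1×7.84 + 2.22×0.388)/(24.1+2.22) = 189.8/26.32 = 7.211 mg/L.
Mixed L₀ = (24.1×2.39 + 2.22×133)/(26.32) = 352.9/26.32 = 13.41 mg/L.
Initial deficit D₀ = C_s − DO₀ = 9.06 − 7.211 = 1.849 mg/L.
t_c = (1/0.3600) ln[(0.716/0.356)(1 − 1.849×0.3600/(0.356×13.41))] = 2.778 × ln(1.731) = 1.524 d.
D_c = (0.356/0.716) × 13.41 × e^(−0.356×1.524) = 0.4972 × 13.41 × 0.5813 = 3.875 mg/L.
Minimum DO = 9.06 − 3.875 = 5.185 mg/L.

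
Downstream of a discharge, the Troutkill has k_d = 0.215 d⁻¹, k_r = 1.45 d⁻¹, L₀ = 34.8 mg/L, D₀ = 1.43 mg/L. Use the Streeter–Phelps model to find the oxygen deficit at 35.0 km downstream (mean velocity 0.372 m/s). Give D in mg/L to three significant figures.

D ≈ 3.84 mg/L

Travel time t = x/v = 35.0 km / (0.372 m/s) = 35000 m / 0.372 m/s = 94090 s = 1.089 d.
k_d L₀/(k_r−k_d) = 0.215×34.8/(1.45−0.215) = 7.482/1.235 = 6.058 mg/L.
e^(−k_d t) = e^(−0.215×1.089) = 0.7913; e^(−k_r t) = e^(−1.45×1.089) = 0.2062.
D = 6.058 × (0.7913 − 0.2062) + 1.43 × 0.2062 = 3.545 + 0.2948 = 3.839 mg/L.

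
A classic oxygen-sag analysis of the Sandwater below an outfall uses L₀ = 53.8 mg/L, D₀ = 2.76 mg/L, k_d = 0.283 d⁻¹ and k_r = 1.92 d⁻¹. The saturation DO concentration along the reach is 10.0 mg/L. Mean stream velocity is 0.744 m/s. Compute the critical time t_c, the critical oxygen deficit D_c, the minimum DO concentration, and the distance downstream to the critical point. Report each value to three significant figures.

With k_r/k_d = 6.784 and 1 − D₀(k_r−k_d)/(k_d L₀) = 0.7033,
t_c = ln(6.784 × 0.7033) / (1.92 − 0.283) = ln(4.771) / 1.637 = 1.563/1.637 = 0.9545 d.
D_c = (k_d/k_r) L₀ e^(−k_d t_c) = (0.283/1.92) × 53.8 × e^(−0.283×0.9545) = 0.1474 × 53.8 × 0.7633 = 6.053 mg/L.
Minimum DO = C_s − D_c = 10.0 − 6.053 = 3.947 mg/L.
x_c = v t_c = 0.744 m/s × 0.9545 d × 86400 s/d = 61360 m ≈ 61.4 km.

t_c ≈ 0.955 d; D_c ≈ 6.05 mg/L; min DO ≈ 3.95 mg/L; x_c ≈ 61.4 km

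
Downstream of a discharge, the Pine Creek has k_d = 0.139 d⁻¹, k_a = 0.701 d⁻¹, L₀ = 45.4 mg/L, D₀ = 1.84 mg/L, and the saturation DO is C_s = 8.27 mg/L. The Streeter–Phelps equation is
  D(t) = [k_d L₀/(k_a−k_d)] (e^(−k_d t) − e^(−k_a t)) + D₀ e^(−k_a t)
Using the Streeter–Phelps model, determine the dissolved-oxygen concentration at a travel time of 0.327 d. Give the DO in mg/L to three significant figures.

DO ≈ 5.01 mg/L

k_d L₀/(k_a−k_d) = 0.139×45.4/(0.701−0.139) = 6.311/0.5620 = 11.23 mg/L.
e^(−k_d t) = e^(−0.139×0.3270) = 0.9556; e^(−k_a t) = e^(−0.701×0.3270) = 0.7951.
D = 11.23 × (0.9556 − 0.7951) + 1.84 × 0.7951 = 1.801 + 1.463 = 3.264 mg/L.
DO = C_s − D = 8.27 − 3.264 = 5.006 mg/L.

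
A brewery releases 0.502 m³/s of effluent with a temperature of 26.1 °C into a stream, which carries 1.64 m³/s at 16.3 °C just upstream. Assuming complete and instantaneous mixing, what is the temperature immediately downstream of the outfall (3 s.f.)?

18.6 °C

Flow-weighted mixing: C = (Q_r C_r + Q_w C_w)/(Q_r + Q_w)
= (1.64×16.3 + 0.502×26.1)/(1.64 + 0.502) = 39.83/2.142 = 18.60 °C.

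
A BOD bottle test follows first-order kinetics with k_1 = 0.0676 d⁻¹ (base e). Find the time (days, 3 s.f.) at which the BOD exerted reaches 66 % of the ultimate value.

y/L₀ = 1 − e^(−k_1 t) = 0.66 ⇒ e^(−k_1 t) = 0.340
t = −ln(0.340) / 0.0676 = 1.079 / 0.0676 = 15.96 d.

t ≈ 16.0 d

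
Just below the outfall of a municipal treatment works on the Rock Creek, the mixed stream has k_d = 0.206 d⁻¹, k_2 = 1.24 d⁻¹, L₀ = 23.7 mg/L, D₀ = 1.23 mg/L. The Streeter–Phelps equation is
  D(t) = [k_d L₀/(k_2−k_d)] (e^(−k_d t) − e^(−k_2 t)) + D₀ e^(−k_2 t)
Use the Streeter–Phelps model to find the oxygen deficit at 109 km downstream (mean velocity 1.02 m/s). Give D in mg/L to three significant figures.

Travel time t = x/v = 109 km / (1.02 m/s) = 109000 m / 1.02 m/s = 106900 s = 1.237 d.
k_d L₀/(k_2−k_d) = 0.206×23.7/(1.24−0.206) = 4.882/1.034 = 4.722 mg/L.
e^(−k_d t) = e^(−0.206×1.237) = 0.7751; e^(−k_2 t) = e^(−1.24×1.237) = 0.2157.
D = 4.722 × (0.7751 − 0.2157) + 1.23 × 0.2157 = 2.641 + 0.2654 = 2.906 mg/L.

D ≈ 2.91 mg/L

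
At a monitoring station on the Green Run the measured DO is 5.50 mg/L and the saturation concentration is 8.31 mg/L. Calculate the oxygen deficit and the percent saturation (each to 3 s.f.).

D ≈ 2.81 mg/L; 66.2 % saturation

D = C_s − C = 8.31 − 5.50 = 2.81 mg/L.
% saturation = 5.50/8.31 × 100 = 66.2 %.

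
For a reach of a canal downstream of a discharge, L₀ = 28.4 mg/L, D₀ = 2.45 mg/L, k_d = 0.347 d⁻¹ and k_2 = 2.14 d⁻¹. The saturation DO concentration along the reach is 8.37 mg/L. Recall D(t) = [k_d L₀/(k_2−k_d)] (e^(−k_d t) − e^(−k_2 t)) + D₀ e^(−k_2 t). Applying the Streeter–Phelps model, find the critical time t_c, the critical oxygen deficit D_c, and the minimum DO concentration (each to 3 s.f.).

At the critical point dD/dt = 0, so k_d L₀ e^(−k_d t) = k_2 D. Substituting D(t) from the Streeter–Phelps equation and solving for t gives
t_c = ln[(k_2/k_d)(1 − D₀(k_2−k_d)/(k_d L₀))] / (k_2−k_d).
Here k_2−k_d = 1.793 d⁻¹ and 1 − D₀(k_2−k_d)/(k_d L₀) = 1 − 2.45×1.793/(0.347×28.4) = 0.5542, so
t_c = ln(6.167 × 0.5542) / 1.793 = 1.229 / 1.793 = 0.6855 d.
D_c = (k_d/k_2) L₀ e^(−k_d t_c) = (0.347/2.14) × 28.4 × e^(−0.347×0.6855) = 0.1621 × 28.4 × 0.7883 = 3.630 mg/L.
Minimum DO = C_s − D_c = 8.37 − 3.630 = 4.740 mg/L.

t_c ≈ 0.685 d; D_c ≈ 3.63 mg/L; min DO ≈ 4.74 mg/L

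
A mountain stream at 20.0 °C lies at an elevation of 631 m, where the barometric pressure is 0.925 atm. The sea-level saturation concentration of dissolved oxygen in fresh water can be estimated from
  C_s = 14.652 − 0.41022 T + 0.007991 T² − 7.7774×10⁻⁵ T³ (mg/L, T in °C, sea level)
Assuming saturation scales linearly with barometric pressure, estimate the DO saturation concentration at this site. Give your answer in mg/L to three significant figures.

C_s ≈ 8.35 mg/L

At sea level: C_s = 14.652 − 0.41022×20.0 + 0.007991×20.0² − 7.7774×10⁻⁵×20.0³ = 9.022 mg/L.
Pressure correction: C_s' = 9.022 × 0.925 = 8.345 mg/L.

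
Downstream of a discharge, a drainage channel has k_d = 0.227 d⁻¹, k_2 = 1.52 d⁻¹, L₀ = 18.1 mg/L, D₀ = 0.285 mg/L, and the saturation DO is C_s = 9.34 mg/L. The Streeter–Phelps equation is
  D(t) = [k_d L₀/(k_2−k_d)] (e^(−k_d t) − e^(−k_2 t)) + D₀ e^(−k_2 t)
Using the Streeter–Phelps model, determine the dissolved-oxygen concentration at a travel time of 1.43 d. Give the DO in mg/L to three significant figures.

k_d L₀/(k_2−k_d) = 0.227×18.1/(1.52−0.227) = 4.109/1.293 = 3.178 mg/L.
e^(−k_d t) = e^(−0.227×1.430) = 0.7228; e^(−k_2 t) = e^(−1.52×1.430) = 0.1138.
D = 3.178 × (0.7228 − 0.1138) + 0.285 × 0.1138 = 1.935 + 0.03242 = 1.968 mg/L.
DO = C_s − D = 9.34 − 1.968 = 7.372 mg/L.

DO ≈ 7.37 mg/L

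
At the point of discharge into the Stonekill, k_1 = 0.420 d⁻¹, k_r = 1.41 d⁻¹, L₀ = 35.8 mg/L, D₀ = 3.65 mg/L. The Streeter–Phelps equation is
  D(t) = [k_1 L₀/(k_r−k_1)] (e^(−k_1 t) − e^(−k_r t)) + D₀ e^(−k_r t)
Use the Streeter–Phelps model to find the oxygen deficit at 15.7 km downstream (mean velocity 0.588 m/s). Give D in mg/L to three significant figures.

D ≈ 5.88 mg/L

Travel time t = x/v = 15.7 km / (0.588 m/s) = 15700 m / 0.588 m/s = 26700 s = 0.3090 d.
k_1 L₀/(k_r−k_1) = 0.420×35.8/(1.41−0.420) = 15.04/0.9900 = 15.19 mg/L.
e^(−k_1 t) = e^(−0.420×0.3090) = 0.8783; e^(−k_r t) = e^(−1.41×0.3090) = 0.6468.
D = 15.19 × (0.8783 − 0.6468) + 3.65 × 0.6468 = 3.516 + 2.361 = 5.877 mg/L.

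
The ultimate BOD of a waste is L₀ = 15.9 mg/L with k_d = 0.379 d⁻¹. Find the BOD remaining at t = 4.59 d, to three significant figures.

L ≈ 2.79 mg/L

L_t = L₀ e^(−k_d t) = 15.9 × e^(−0.379×4.59) = 15.9 × 0.1756 = 2.792 mg/L.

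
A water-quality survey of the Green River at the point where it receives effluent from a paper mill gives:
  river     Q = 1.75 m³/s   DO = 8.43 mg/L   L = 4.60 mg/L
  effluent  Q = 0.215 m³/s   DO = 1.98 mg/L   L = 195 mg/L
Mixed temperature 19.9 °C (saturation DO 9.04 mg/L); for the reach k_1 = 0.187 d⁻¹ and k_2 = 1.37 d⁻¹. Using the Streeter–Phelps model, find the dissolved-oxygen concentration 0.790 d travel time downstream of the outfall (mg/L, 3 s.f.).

DO ≈ 6.49 mg/L

Mixed DO = (1.75×8.43 + 0.215×1.98)/(1.75+0.215) = 15.18/1.965 = 7.724 mg/L.
Mixed L₀ = (1.75×4.60 + 0.215×195)/(1.965) = 49.97/1.965 = 25.43 mg/L.
Initial deficit D₀ = C_s − DO₀ = 9.04 − 7.724 = 1.316 mg/L.
D(0.790) = [0.187×25.43/(1.37−0.187)](e^(−0.187×0.790) − e^(−1.37×0.790)) + 1.316 e^(−1.37×0.790)
= 4.020 × (0.8627 − 0.3388) + 1.316 × 0.3388 = 2.552 mg/L.
DO = 9.04 − 2.552 = 6.488 mg/L.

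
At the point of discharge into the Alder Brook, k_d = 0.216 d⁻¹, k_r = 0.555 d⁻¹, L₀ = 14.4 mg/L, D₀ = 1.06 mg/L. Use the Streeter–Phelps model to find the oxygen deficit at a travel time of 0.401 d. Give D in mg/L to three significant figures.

D ≈ 1.92 mg/L

k_d L₀/(k_r−k_d) = 0.216×14.4/(0.555−0.216) = 3.110/0.3390 = 9.175 mg/L.
e^(−k_d t) = e^(−0.216×0.4010) = 0.9170; e^(−k_r t) = e^(−0.555×0.4010) = 0.8005.
D = 9.175 × (0.9170 − 0.8005) + 1.06 × 0.8005 = 1.069 + 0.8485 = 1.918 mg/L.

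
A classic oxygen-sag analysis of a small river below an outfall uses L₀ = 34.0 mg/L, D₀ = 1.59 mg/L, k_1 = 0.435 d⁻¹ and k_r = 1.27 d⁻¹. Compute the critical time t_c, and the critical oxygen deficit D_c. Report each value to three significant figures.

t_c ≈ 1.17 d; D_c ≈ 7.00 mg/L

t_c = [1/(k_r−k_1)] ln[(k_r/k_1)(1 − D₀(k_r−k_1)/(k_1 L₀))]
= [1/(1.27−0.435)] ln[(1.27/0.435)(1 − 1.59×0.8350/(0.435×34.0))]
= (1/0.8350) ln[2.920 × 0.9102] = 1.198 × ln(2.657) = 1.198 × 0.9774 = 1.171 d.
D_c = (k_1/k_r) L₀ e^(−k_1 t_c) = (0.435/1.27) × 34.0 × e^(−0.435×1.171) = 0.3425 × 34.0 × 0.6010 = 6.999 mg/L.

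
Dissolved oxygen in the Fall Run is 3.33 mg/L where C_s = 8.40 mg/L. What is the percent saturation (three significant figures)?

% saturation = C/C_s × 100 = 3.33/8.40 × 100 = 39.6 %.

39.6 % saturation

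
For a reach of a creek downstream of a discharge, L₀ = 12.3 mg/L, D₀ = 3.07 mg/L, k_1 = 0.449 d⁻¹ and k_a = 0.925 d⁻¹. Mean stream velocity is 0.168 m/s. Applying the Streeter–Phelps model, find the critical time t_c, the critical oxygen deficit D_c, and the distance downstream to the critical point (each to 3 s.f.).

With k_a/k_1 = 2.060 and 1 − D₀(k_a−k_1)/(k_1 L₀) = 0.7354,
t_c = ln(2.060 × 0.7354) / (0.925 − 0.449) = ln(1.515) / 0.4760 = 0.4154/0.4760 = 0.8727 d.
D_c = (k_1/k_a) L₀ e^(−k_1 t_c) = (0.449/0.925) × 12.3 × e^(−0.449×0.8727) = 0.4854 × 12.3 × 0.6758 = 4.035 mg/L.
x_c = v t_c = 0.168 m/s × 0.8727 d × 86400 s/d = 12670 m ≈ 12.7 km.

t_c ≈ 0.873 d; D_c ≈ 4.03 mg/L; x_c ≈ 12.7 km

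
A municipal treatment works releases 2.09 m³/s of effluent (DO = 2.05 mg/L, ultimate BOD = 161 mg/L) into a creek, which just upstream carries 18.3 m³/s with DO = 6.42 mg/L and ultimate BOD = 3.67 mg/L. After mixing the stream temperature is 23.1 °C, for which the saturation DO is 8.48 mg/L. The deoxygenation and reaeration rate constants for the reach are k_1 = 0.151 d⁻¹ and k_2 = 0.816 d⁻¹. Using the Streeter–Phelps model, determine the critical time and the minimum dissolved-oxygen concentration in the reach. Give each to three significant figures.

t_c ≈ 1.31 d; minimum DO ≈ 5.47 mg/L

Mixed DO = (18.3×6.42 + 2.09×2.05)/(18.3+2.09) = 121.8/20.39 = 5.972 mg/L.
Mixed L₀ = (18.3×3.67 + 2.09×161)/(20.39) = 403.7/20.39 = 19.80 mg/L.
Initial deficit D₀ = C_s − DO₀ = 8.48 − 5.972 = 2.508 mg/L.
t_c = (1/0.6650) ln[(0.816/0.151)(1 − 2.508×0.6650/(0.151×19.80))] = 1.504 × ln(2.389) = 1.310 d.
D_c = (0.151/0.816) × 19.80 × e^(−0.151×1.310) = 0.1850 × 19.80 × 0.8206 = 3.006 mg/L.
Minimum DO = 8.48 − 3.006 = 5.474 mg/L.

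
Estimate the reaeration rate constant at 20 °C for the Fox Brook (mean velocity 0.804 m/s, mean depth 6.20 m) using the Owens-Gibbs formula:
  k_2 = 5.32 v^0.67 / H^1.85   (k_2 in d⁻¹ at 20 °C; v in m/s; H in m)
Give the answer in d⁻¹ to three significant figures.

k_2 = 5.32 × 0.804^0.67 / 6.20^1.85 = 5.32 × 0.8640 / 29.24 = 0.1572 d⁻¹.

k_2 ≈ 0.157 d⁻¹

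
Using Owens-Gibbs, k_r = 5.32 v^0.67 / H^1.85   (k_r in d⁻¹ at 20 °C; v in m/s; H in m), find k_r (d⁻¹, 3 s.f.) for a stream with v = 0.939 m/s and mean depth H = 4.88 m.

k_r ≈ 0.272 d⁻¹

k_r = 5.32 × 0.939^0.67 / 4.88^1.85 = 5.32 × 0.9587 / 18.77 = 0.2717 d⁻¹.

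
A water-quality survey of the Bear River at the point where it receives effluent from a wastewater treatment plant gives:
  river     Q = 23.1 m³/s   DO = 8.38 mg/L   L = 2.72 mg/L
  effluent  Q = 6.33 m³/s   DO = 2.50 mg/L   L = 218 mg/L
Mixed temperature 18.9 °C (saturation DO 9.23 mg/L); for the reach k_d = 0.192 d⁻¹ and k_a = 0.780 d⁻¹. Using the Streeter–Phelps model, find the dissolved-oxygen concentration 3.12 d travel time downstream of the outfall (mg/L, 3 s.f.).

Mixed DO = (23.1×8.38 + 6.33×2.50)/(23.1+6.33) = 209.4/29.43 = 7.115 mg/L.
Mixed L₀ = (23.1×2.72 + 6.33×218)/(29.43) = 1443/29.43 = 49.02 mg/L.
Initial deficit D₀ = C_s − DO₀ = 9.23 − 7.115 = 2.115 mg/L.
D(3.12) = [0.192×49.02/(0.780−0.192)](e^(−0.192×3.12) − e^(−0.780×3.12)) + 2.115 e^(−0.780×3.12)
= 16.01 × (0.5493 − 0.08772) + 2.115 × 0.08772 = 7.575 mg/L.
DO = 9.23 − 7.575 = 1.655 mg/L.

DO ≈ 1.66 mg/L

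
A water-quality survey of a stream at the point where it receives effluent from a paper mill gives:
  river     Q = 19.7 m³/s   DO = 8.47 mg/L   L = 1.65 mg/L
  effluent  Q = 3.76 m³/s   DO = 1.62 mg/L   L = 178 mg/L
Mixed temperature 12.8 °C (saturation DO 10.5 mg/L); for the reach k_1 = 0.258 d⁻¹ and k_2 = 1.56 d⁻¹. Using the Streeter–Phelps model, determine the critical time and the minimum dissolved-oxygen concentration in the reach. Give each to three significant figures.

Mixed DO = (19.7×8.47 + 3.76×1.62)/(19.7+3.76) = 173.0/23.46 = 7.372 mg/L.
Mixed L₀ = (19.7×1.65 + 3.76×178)/(23.46) = 701.8/23.46 = 29.91 mg/L.
Initial deficit D₀ = C_s − DO₀ = 10.5 − 7.372 = 3.128 mg/L.
t_c = (1/1.302) ln[(1.56/0.258)(1 − 3.128×1.302/(0.258×29.91))] = 0.7680 × ln(2.856) = 0.8060 d.
D_c = (0.258/1.56) × 29.91 × e^(−0.258×0.8060) = 0.1654 × 29.91 × 0.8123 = 4.018 mg/L.
Minimum DO = 10.5 − 4.018 = 6.482 mg/L.

t_c ≈ 0.806 d; minimum DO ≈ 6.48 mg/L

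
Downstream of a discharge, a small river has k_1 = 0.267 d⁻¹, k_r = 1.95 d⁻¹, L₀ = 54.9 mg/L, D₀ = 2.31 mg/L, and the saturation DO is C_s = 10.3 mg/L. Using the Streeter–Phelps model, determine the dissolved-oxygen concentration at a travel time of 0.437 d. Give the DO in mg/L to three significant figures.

DO ≈ 5.28 mg/L

k_1 L₀/(k_r−k_1) = 0.267×54.9/(1.95−0.267) = 14.66/1.683 = 8.710 mg/L.
e^(−k_1 t) = e^(−0.267×0.4370) = 0.8899; e^(−k_r t) = e^(−1.95×0.4370) = 0.4265.
D = 8.710 × (0.8899 − 0.4265) + 2.31 × 0.4265 = 4.036 + 0.9852 = 5.021 mg/L.
DO = C_s − D = 10.3 − 5.021 = 5.279 mg/L.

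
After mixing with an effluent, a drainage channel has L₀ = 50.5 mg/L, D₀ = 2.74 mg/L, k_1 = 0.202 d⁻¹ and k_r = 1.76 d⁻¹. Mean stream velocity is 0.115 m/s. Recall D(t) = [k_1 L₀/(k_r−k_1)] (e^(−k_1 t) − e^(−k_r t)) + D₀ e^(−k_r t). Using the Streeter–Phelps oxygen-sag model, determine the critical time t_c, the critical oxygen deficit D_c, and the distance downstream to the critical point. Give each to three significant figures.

At the critical point dD/dt = 0, so k_1 L₀ e^(−k_1 t) = k_r D. Substituting D(t) from the Streeter–Phelps equation and solving for t gives
t_c = ln[(k_r/k_1)(1 − D₀(k_r−k_1)/(k_1 L₀))] / (k_r−k_1).
Here k_r−k_1 = 1.558 d⁻¹ and 1 − D₀(k_r−k_1)/(k_1 L₀) = 1 − 2.74×1.558/(0.202×50.5) = 0.5815, so
t_c = ln(8.713 × 0.5815) / 1.558 = 1.623 / 1.558 = 1.042 d.
L(t_c) = L₀ e^(−k_1 t_c) = 50.5 × 0.8103 = 40.92 mg/L, and at the critical point k_r D_c = k_1 L, so D_c = (0.202/1.76) × 40.92 = 4.696 mg/L.
x_c = v t_c = 0.115 m/s × 1.042 d × 86400 s/d = 10350 m ≈ 10.3 km.

t_c ≈ 1.04 d; D_c ≈ 4.70 mg/L; x_c ≈ 10.3 km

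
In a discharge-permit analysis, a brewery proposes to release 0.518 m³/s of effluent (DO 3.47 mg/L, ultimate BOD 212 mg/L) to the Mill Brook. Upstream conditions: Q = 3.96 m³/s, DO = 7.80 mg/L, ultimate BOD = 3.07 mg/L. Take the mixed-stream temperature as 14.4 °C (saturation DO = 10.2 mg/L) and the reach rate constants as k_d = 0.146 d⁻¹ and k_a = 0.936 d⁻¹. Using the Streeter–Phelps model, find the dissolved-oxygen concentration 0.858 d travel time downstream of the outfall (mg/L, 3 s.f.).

DO ≈ 6.71 mg/L

Mixed DO = (3.96×7.80 + 0.518×3.47)/(3.96+0.518) = 32.69/4.478 = 7.299 mg/L.
Mixed L₀ = (3.96×3.07 + 0.518×212)/(4.478) = 122.0/4.478 = 27.24 mg/L.
Initial deficit D₀ = C_s − DO₀ = 10.2 − 7.299 = 2.901 mg/L.
D(0.858) = [0.146×27.24/(0.936−0.146)](e^(−0.146×0.858) − e^(−0.936×0.858)) + 2.901 e^(−0.936×0.858)
= 5.034 × (0.8823 − 0.4479) + 2.901 × 0.4479 = 3.486 mg/L.
DO = 10.2 − 3.486 = 6.714 mg/L.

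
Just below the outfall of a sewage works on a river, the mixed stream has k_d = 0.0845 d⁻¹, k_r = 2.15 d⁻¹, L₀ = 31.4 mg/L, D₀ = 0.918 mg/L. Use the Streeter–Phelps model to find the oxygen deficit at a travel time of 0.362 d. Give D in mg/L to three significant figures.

D ≈ 1.08 mg/L

k_d L₀/(k_r−k_d) = 0.0845×31.4/(2.15−0.0845) = 2.653/2.066 = 1.285 mg/L.
e^(−k_d t) = e^(−0.0845×0.3620) = 0.9699; e^(−k_r t) = e^(−2.15×0.3620) = 0.4592.
D = 1.285 × (0.9699 − 0.4592) + 0.918 × 0.4592 = 0.6560 + 0.4215 = 1.078 mg/L.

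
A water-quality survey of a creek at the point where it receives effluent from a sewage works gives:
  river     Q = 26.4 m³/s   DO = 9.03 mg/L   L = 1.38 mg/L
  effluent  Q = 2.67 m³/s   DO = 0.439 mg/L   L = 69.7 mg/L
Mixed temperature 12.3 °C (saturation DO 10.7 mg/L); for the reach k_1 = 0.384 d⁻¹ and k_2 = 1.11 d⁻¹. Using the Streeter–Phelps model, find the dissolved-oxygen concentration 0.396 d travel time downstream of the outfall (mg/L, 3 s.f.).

Mixed DO = (26.4×9.03 + 2.67×0.439)/(26.4+2.67) = 239.6/29.07 = 8.241 mg/L.
Mixed L₀ = (26.4×1.38 + 2.67×69.7)/(29.07) = 222.5/29.07 = 7.655 mg/L.
Initial deficit D₀ = C_s − DO₀ = 10.7 − 8.241 = 2.459 mg/L.
D(0.396) = [0.384×7.655/(1.11−0.384)](e^(−0.384×0.396) − e^(−1.11×0.396)) + 2.459 e^(−1.11×0.396)
= 4.049 × (0.8589 − 0.6443) + 2.459 × 0.6443 = 2.453 mg/L.
DO = 10.7 − 2.453 = 8.247 mg/L.

DO ≈ 8.25 mg/L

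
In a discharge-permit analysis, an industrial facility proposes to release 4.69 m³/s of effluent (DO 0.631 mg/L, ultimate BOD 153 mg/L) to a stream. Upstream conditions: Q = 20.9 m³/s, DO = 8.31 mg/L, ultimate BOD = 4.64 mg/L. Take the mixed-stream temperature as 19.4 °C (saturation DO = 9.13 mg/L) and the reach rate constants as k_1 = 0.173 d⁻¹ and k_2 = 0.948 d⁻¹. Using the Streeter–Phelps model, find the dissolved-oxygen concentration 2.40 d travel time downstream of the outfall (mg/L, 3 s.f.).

DO ≈ 4.94 mg/L

Mixed DO = (20.9×8.31 + 4.69×0.631)/(20.9+4.69) = 176.6/25.59 = 6.903 mg/L.
Mixed L₀ = (20.9×4.64 + 4.69×153)/(25.59) = 814.5/25.59 = 31.83 mg/L.
Initial deficit D₀ = C_s − DO₀ = 9.13 − 6.903 = 2.227 mg/L.
D(2.40) = [0.173×31.83/(0.948−0.173)](e^(−0.173×2.40) − e^(−0.948×2.40)) + 2.227 e^(−0.948×2.40)
= 7.105 × (0.6602 − 0.1028) + 2.227 × 0.1028 = 4.190 mg/L.
DO = 9.13 − 4.190 = 4.940 mg/L.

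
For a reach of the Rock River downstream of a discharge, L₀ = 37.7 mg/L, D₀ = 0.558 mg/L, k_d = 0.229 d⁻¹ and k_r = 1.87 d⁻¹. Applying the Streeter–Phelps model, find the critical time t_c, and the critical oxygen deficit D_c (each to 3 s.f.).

At the critical point dD/dt = 0, so k_d L₀ e^(−k_d t) = k_r D. Substituting D(t) from the Streeter–Phelps equation and solving for t gives
t_c = ln[(k_r/k_d)(1 − D₀(k_r−k_d)/(k_d L₀))] / (k_r−k_d).
Here k_r−k_d = 1.641 d⁻¹ and 1 − D₀(k_r−k_d)/(k_d L₀) = 1 − 0.558×1.641/(0.229×37.7) = 0.8939, so
t_c = ln(8.166 × 0.8939) / 1.641 = 1.988 / 1.641 = 1.211 d.
L(t_c) = L₀ e^(−k_d t_c) = 37.7 × 0.7577 = 28.57 mg/L, and at the critical point k_r D_c = k_d L, so D_c = (0.229/1.87) × 28.57 = 3.498 mg/L.

t_c ≈ 1.21 d; D_c ≈ 3.50 mg/L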